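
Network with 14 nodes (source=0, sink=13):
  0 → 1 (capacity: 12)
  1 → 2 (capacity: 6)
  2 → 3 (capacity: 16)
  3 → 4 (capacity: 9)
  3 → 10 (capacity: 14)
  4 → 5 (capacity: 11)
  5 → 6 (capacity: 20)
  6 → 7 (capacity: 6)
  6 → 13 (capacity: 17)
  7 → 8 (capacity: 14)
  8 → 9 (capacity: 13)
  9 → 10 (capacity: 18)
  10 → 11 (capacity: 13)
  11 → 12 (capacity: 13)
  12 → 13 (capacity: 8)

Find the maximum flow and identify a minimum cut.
Max flow = 6, Min cut edges: (1,2)

Maximum flow: 6
Minimum cut: (1,2)
Partition: S = [0, 1], T = [2, 3, 4, 5, 6, 7, 8, 9, 10, 11, 12, 13]

Max-flow min-cut theorem verified: both equal 6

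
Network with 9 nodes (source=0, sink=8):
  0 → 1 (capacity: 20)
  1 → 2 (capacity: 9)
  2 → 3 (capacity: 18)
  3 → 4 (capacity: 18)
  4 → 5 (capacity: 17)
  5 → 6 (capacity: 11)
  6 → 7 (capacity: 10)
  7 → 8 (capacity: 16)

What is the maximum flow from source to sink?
Maximum flow = 9

Max flow: 9

Flow assignment:
  0 → 1: 9/20
  1 → 2: 9/9
  2 → 3: 9/18
  3 → 4: 9/18
  4 → 5: 9/17
  5 → 6: 9/11
  6 → 7: 9/10
  7 → 8: 9/16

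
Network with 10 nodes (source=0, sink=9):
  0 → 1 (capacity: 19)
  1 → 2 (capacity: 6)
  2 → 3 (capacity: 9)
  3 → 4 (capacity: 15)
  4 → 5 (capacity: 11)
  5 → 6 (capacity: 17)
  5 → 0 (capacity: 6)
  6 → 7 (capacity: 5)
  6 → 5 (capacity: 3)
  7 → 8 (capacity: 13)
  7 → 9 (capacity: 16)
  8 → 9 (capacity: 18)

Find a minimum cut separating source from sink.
Min cut value = 5, edges: (6,7)

Min cut value: 5
Partition: S = [0, 1, 2, 3, 4, 5, 6], T = [7, 8, 9]
Cut edges: (6,7)

By max-flow min-cut theorem, max flow = min cut = 5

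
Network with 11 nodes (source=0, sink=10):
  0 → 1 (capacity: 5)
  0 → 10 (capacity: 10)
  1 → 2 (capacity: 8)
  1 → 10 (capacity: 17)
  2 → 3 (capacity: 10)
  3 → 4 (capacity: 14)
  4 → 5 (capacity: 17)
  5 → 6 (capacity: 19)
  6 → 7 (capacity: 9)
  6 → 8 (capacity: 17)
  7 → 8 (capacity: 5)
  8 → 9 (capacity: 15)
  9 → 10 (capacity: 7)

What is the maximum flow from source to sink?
Maximum flow = 15

Max flow: 15

Flow assignment:
  0 → 1: 5/5
  0 → 10: 10/10
  1 → 10: 5/17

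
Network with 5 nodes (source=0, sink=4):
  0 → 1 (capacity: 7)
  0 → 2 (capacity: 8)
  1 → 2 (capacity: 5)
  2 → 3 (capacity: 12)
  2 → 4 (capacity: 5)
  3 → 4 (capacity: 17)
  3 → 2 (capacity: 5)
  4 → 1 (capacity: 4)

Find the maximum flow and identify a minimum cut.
Max flow = 13, Min cut edges: (0,2), (1,2)

Maximum flow: 13
Minimum cut: (0,2), (1,2)
Partition: S = [0, 1], T = [2, 3, 4]

Max-flow min-cut theorem verified: both equal 13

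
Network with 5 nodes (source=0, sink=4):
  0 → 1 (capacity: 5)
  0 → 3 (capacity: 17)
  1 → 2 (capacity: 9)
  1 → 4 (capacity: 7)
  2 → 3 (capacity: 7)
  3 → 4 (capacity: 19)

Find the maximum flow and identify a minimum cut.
Max flow = 22, Min cut edges: (0,1), (0,3)

Maximum flow: 22
Minimum cut: (0,1), (0,3)
Partition: S = [0], T = [1, 2, 3, 4]

Max-flow min-cut theorem verified: both equal 22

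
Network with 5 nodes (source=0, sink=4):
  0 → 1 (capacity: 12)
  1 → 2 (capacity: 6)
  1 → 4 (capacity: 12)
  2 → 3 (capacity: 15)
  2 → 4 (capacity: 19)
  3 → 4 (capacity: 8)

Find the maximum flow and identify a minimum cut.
Max flow = 12, Min cut edges: (0,1)

Maximum flow: 12
Minimum cut: (0,1)
Partition: S = [0], T = [1, 2, 3, 4]

Max-flow min-cut theorem verified: both equal 12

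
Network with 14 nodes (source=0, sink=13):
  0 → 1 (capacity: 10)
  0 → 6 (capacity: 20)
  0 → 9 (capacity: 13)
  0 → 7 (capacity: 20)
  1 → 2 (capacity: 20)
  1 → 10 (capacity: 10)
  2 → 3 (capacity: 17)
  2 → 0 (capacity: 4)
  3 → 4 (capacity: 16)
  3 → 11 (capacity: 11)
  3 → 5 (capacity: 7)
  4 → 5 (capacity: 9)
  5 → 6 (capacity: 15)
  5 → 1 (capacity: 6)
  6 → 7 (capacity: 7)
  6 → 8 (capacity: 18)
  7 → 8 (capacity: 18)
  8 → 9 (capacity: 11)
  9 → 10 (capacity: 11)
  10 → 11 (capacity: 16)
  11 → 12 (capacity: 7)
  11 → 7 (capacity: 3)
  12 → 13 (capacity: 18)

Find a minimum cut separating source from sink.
Min cut value = 7, edges: (11,12)

Min cut value: 7
Partition: S = [0, 1, 2, 3, 4, 5, 6, 7, 8, 9, 10, 11], T = [12, 13]
Cut edges: (11,12)

By max-flow min-cut theorem, max flow = min cut = 7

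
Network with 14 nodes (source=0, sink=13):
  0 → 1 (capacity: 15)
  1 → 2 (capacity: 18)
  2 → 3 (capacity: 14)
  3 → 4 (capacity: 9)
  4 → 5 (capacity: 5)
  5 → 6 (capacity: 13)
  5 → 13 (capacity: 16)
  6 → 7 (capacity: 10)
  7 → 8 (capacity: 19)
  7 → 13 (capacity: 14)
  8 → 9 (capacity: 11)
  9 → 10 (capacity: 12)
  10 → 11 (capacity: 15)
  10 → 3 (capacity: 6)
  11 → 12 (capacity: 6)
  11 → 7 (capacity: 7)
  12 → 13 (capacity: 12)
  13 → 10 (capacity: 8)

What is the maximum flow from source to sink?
Maximum flow = 5

Max flow: 5

Flow assignment:
  0 → 1: 5/15
  1 → 2: 5/18
  2 → 3: 5/14
  3 → 4: 5/9
  4 → 5: 5/5
  5 → 13: 5/16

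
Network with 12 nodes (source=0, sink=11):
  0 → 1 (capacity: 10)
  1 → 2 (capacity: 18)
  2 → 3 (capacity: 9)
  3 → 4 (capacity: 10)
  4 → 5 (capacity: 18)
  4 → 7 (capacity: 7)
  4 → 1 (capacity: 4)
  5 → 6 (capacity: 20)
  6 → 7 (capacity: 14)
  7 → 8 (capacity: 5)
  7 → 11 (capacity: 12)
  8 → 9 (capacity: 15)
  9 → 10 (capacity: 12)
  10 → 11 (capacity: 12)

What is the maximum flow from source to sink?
Maximum flow = 9

Max flow: 9

Flow assignment:
  0 → 1: 9/10
  1 → 2: 9/18
  2 → 3: 9/9
  3 → 4: 9/10
  4 → 5: 2/18
  4 → 7: 7/7
  5 → 6: 2/20
  6 → 7: 2/14
  7 → 11: 9/12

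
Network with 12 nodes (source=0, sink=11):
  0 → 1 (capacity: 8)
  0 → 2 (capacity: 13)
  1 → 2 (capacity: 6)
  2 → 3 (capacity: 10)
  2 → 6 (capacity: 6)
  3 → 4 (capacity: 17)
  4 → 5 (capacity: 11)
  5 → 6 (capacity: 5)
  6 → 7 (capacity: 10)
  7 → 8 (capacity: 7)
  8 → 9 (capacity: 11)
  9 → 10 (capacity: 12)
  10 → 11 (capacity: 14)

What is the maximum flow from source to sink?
Maximum flow = 7

Max flow: 7

Flow assignment:
  0 → 1: 6/8
  0 → 2: 1/13
  1 → 2: 6/6
  2 → 3: 5/10
  2 → 6: 2/6
  3 → 4: 5/17
  4 → 5: 5/11
  5 → 6: 5/5
  6 → 7: 7/10
  7 → 8: 7/7
  8 → 9: 7/11
  9 → 10: 7/12
  10 → 11: 7/14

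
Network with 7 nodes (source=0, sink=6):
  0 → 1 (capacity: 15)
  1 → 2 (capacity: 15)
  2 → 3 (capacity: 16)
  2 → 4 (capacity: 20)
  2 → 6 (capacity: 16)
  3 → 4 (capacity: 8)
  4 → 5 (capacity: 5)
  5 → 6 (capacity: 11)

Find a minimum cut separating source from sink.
Min cut value = 15, edges: (1,2)

Min cut value: 15
Partition: S = [0, 1], T = [2, 3, 4, 5, 6]
Cut edges: (1,2)

By max-flow min-cut theorem, max flow = min cut = 15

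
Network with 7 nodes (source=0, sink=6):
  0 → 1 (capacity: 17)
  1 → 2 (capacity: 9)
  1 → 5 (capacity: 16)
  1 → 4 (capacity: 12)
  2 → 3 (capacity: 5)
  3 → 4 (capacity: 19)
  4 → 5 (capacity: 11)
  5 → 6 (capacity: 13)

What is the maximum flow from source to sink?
Maximum flow = 13

Max flow: 13

Flow assignment:
  0 → 1: 13/17
  1 → 5: 13/16
  5 → 6: 13/13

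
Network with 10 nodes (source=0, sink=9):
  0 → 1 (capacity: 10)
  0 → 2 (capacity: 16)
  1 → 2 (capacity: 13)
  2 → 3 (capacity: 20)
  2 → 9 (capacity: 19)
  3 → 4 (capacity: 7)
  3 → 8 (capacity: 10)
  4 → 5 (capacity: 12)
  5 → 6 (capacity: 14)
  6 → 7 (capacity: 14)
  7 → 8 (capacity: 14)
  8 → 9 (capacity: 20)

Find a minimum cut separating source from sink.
Min cut value = 26, edges: (0,1), (0,2)

Min cut value: 26
Partition: S = [0], T = [1, 2, 3, 4, 5, 6, 7, 8, 9]
Cut edges: (0,1), (0,2)

By max-flow min-cut theorem, max flow = min cut = 26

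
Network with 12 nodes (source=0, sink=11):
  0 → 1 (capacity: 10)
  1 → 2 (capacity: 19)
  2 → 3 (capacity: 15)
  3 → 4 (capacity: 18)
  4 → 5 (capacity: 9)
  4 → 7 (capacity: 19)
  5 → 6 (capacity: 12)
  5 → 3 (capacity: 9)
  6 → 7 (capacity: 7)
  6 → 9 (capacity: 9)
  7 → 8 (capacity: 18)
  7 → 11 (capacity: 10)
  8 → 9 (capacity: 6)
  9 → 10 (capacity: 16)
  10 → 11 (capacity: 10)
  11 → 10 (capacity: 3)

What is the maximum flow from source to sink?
Maximum flow = 10

Max flow: 10

Flow assignment:
  0 → 1: 10/10
  1 → 2: 10/19
  2 → 3: 10/15
  3 → 4: 10/18
  4 → 7: 10/19
  7 → 11: 10/10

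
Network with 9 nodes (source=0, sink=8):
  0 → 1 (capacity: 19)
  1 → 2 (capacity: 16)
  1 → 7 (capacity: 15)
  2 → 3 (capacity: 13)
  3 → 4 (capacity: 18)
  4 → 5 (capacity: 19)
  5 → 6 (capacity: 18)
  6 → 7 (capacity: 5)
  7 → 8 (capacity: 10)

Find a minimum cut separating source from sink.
Min cut value = 10, edges: (7,8)

Min cut value: 10
Partition: S = [0, 1, 2, 3, 4, 5, 6, 7], T = [8]
Cut edges: (7,8)

By max-flow min-cut theorem, max flow = min cut = 10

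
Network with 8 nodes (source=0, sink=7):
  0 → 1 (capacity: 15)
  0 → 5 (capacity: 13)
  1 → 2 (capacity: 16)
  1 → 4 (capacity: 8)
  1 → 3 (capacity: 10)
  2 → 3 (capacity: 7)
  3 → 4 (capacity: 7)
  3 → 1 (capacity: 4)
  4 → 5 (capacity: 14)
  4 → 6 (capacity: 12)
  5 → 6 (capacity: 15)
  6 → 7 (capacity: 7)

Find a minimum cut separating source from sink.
Min cut value = 7, edges: (6,7)

Min cut value: 7
Partition: S = [0, 1, 2, 3, 4, 5, 6], T = [7]
Cut edges: (6,7)

By max-flow min-cut theorem, max flow = min cut = 7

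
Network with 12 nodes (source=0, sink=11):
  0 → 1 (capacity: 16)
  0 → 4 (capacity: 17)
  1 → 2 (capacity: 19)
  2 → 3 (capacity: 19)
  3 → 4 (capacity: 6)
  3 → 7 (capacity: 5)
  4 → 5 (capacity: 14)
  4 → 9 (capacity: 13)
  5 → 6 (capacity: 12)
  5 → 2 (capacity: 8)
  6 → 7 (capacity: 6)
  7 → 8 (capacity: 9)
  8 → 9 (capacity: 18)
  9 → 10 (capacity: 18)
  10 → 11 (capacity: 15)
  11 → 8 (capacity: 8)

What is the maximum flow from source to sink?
Maximum flow = 15

Max flow: 15

Flow assignment:
  0 → 1: 9/16
  0 → 4: 6/17
  1 → 2: 9/19
  2 → 3: 9/19
  3 → 4: 6/6
  3 → 7: 3/5
  4 → 5: 6/14
  4 → 9: 6/13
  5 → 6: 6/12
  6 → 7: 6/6
  7 → 8: 9/9
  8 → 9: 9/18
  9 → 10: 15/18
  10 → 11: 15/15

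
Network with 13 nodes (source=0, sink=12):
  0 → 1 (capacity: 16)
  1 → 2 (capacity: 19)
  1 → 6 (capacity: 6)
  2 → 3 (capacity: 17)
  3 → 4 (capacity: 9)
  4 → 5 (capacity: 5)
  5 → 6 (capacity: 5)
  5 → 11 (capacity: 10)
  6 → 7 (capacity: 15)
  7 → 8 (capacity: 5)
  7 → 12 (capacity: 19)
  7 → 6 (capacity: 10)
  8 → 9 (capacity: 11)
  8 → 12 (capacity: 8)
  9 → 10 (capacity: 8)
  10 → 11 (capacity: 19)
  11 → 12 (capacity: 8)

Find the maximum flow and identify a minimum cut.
Max flow = 11, Min cut edges: (1,6), (4,5)

Maximum flow: 11
Minimum cut: (1,6), (4,5)
Partition: S = [0, 1, 2, 3, 4], T = [5, 6, 7, 8, 9, 10, 11, 12]

Max-flow min-cut theorem verified: both equal 11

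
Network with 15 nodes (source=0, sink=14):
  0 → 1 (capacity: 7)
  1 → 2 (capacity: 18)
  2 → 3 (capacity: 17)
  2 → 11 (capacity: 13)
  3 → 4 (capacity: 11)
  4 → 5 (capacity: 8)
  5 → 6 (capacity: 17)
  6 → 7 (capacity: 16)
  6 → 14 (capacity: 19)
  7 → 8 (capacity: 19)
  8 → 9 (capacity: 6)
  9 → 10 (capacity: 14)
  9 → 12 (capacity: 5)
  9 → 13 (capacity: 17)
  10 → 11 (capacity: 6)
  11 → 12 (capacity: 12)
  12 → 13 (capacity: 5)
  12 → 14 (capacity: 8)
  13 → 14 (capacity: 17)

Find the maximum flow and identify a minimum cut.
Max flow = 7, Min cut edges: (0,1)

Maximum flow: 7
Minimum cut: (0,1)
Partition: S = [0], T = [1, 2, 3, 4, 5, 6, 7, 8, 9, 10, 11, 12, 13, 14]

Max-flow min-cut theorem verified: both equal 7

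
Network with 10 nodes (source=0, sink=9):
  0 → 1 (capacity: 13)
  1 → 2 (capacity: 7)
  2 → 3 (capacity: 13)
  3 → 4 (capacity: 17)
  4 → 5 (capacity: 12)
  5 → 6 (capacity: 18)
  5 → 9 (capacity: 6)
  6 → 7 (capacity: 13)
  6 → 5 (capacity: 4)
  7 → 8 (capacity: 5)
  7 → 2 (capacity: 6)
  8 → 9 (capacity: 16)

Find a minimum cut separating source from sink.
Min cut value = 7, edges: (1,2)

Min cut value: 7
Partition: S = [0, 1], T = [2, 3, 4, 5, 6, 7, 8, 9]
Cut edges: (1,2)

By max-flow min-cut theorem, max flow = min cut = 7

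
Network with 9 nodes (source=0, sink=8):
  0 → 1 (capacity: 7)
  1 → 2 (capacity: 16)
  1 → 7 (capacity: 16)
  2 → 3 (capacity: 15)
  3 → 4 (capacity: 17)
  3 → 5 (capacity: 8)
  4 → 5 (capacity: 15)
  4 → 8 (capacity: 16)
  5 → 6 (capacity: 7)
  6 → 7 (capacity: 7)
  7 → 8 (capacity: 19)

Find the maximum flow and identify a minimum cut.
Max flow = 7, Min cut edges: (0,1)

Maximum flow: 7
Minimum cut: (0,1)
Partition: S = [0], T = [1, 2, 3, 4, 5, 6, 7, 8]

Max-flow min-cut theorem verified: both equal 7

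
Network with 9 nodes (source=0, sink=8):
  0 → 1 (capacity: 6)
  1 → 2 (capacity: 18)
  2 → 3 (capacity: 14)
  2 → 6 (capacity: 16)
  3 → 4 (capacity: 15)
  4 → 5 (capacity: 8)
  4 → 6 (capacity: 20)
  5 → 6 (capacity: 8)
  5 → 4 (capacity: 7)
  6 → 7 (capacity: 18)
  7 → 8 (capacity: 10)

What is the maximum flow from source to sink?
Maximum flow = 6

Max flow: 6

Flow assignment:
  0 → 1: 6/6
  1 → 2: 6/18
  2 → 6: 6/16
  6 → 7: 6/18
  7 → 8: 6/10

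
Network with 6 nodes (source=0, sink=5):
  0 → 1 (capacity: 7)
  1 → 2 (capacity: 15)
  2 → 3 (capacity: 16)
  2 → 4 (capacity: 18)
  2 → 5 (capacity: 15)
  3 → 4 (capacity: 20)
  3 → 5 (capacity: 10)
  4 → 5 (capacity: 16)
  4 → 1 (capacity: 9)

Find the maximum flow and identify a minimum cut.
Max flow = 7, Min cut edges: (0,1)

Maximum flow: 7
Minimum cut: (0,1)
Partition: S = [0], T = [1, 2, 3, 4, 5]

Max-flow min-cut theorem verified: both equal 7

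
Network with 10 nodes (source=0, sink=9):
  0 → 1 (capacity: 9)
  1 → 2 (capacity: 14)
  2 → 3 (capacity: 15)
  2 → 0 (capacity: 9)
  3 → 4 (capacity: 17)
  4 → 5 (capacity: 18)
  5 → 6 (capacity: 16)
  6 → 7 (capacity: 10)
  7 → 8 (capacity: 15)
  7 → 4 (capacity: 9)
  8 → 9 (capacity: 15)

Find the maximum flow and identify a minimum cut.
Max flow = 9, Min cut edges: (0,1)

Maximum flow: 9
Minimum cut: (0,1)
Partition: S = [0], T = [1, 2, 3, 4, 5, 6, 7, 8, 9]

Max-flow min-cut theorem verified: both equal 9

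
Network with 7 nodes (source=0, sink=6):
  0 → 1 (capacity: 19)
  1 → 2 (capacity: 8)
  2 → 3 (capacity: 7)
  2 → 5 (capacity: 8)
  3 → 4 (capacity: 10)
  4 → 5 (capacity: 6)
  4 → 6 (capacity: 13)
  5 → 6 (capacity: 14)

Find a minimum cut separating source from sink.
Min cut value = 8, edges: (1,2)

Min cut value: 8
Partition: S = [0, 1], T = [2, 3, 4, 5, 6]
Cut edges: (1,2)

By max-flow min-cut theorem, max flow = min cut = 8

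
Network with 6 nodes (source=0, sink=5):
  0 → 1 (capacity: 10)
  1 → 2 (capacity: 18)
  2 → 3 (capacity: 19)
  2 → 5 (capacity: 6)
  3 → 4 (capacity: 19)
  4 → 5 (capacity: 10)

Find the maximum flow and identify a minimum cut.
Max flow = 10, Min cut edges: (0,1)

Maximum flow: 10
Minimum cut: (0,1)
Partition: S = [0], T = [1, 2, 3, 4, 5]

Max-flow min-cut theorem verified: both equal 10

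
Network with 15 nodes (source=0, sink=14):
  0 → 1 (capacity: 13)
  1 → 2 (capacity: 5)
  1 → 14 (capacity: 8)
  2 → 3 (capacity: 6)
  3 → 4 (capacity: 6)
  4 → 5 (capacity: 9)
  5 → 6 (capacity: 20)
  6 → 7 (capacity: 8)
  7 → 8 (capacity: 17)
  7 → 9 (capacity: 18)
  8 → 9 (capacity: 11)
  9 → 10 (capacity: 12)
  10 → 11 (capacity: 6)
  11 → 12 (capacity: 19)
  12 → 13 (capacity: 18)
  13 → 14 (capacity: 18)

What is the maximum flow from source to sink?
Maximum flow = 13

Max flow: 13

Flow assignment:
  0 → 1: 13/13
  1 → 2: 5/5
  1 → 14: 8/8
  2 → 3: 5/6
  3 → 4: 5/6
  4 → 5: 5/9
  5 → 6: 5/20
  6 → 7: 5/8
  7 → 9: 5/18
  9 → 10: 5/12
  10 → 11: 5/6
  11 → 12: 5/19
  12 → 13: 5/18
  13 → 14: 5/18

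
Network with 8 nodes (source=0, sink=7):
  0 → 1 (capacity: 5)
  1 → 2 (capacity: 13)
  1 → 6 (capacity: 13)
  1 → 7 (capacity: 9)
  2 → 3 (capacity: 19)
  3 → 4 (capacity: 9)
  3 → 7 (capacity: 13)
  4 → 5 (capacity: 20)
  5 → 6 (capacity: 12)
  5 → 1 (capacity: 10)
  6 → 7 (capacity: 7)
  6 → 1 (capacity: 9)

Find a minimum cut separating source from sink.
Min cut value = 5, edges: (0,1)

Min cut value: 5
Partition: S = [0], T = [1, 2, 3, 4, 5, 6, 7]
Cut edges: (0,1)

By max-flow min-cut theorem, max flow = min cut = 5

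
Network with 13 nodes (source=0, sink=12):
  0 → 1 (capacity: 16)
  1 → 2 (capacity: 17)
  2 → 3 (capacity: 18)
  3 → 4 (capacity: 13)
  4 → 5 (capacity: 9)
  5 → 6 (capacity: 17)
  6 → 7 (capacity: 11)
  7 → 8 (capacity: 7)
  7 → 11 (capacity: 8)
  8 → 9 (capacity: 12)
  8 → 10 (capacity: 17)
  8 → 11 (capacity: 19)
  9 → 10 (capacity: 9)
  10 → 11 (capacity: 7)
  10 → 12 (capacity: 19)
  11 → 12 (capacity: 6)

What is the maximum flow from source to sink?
Maximum flow = 9

Max flow: 9

Flow assignment:
  0 → 1: 9/16
  1 → 2: 9/17
  2 → 3: 9/18
  3 → 4: 9/13
  4 → 5: 9/9
  5 → 6: 9/17
  6 → 7: 9/11
  7 → 8: 3/7
  7 → 11: 6/8
  8 → 10: 3/17
  10 → 12: 3/19
  11 → 12: 6/6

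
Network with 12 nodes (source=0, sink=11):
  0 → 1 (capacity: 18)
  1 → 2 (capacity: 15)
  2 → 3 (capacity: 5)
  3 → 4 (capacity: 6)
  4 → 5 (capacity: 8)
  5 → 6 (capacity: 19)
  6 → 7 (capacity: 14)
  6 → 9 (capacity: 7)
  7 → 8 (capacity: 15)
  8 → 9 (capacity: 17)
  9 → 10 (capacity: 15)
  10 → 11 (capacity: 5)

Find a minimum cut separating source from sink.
Min cut value = 5, edges: (10,11)

Min cut value: 5
Partition: S = [0, 1, 2, 3, 4, 5, 6, 7, 8, 9, 10], T = [11]
Cut edges: (10,11)

By max-flow min-cut theorem, max flow = min cut = 5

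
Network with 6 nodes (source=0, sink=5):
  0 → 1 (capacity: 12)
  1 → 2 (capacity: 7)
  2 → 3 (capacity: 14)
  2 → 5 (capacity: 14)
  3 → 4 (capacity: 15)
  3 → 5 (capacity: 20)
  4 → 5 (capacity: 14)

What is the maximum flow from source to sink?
Maximum flow = 7

Max flow: 7

Flow assignment:
  0 → 1: 7/12
  1 → 2: 7/7
  2 → 5: 7/14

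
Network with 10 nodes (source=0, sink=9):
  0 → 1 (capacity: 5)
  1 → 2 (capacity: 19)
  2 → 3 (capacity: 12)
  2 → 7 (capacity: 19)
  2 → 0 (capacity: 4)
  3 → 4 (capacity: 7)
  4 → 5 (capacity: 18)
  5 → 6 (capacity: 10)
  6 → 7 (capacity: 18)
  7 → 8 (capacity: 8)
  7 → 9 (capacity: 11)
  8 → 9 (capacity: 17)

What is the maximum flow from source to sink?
Maximum flow = 5

Max flow: 5

Flow assignment:
  0 → 1: 5/5
  1 → 2: 5/19
  2 → 7: 5/19
  7 → 9: 5/11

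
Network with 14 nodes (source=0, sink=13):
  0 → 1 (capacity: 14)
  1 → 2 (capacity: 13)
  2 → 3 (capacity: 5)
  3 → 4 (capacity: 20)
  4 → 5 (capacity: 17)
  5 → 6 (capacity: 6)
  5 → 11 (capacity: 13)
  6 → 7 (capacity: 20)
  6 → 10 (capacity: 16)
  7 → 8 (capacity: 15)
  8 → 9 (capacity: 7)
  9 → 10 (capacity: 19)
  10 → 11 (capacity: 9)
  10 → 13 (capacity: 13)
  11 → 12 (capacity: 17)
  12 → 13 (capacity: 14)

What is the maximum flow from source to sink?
Maximum flow = 5

Max flow: 5

Flow assignment:
  0 → 1: 5/14
  1 → 2: 5/13
  2 → 3: 5/5
  3 → 4: 5/20
  4 → 5: 5/17
  5 → 6: 5/6
  6 → 10: 5/16
  10 → 13: 5/13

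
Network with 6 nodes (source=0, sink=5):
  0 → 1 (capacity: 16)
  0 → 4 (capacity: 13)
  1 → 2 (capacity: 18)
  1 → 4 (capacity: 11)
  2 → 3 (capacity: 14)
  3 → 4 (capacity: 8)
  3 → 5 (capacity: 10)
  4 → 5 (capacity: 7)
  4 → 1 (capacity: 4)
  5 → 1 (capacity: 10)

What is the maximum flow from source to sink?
Maximum flow = 17

Max flow: 17

Flow assignment:
  0 → 1: 10/16
  0 → 4: 7/13
  1 → 2: 14/18
  2 → 3: 14/14
  3 → 4: 4/8
  3 → 5: 10/10
  4 → 5: 7/7
  4 → 1: 4/4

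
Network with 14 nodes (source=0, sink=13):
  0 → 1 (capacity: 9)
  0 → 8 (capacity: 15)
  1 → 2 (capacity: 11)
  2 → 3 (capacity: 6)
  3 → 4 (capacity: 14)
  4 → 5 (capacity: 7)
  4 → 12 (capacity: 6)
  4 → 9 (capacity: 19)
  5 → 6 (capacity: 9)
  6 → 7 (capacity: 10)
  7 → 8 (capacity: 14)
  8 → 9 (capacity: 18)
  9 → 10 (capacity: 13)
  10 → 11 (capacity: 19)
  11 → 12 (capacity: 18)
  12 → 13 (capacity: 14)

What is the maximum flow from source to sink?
Maximum flow = 14

Max flow: 14

Flow assignment:
  0 → 1: 6/9
  0 → 8: 8/15
  1 → 2: 6/11
  2 → 3: 6/6
  3 → 4: 6/14
  4 → 12: 1/6
  4 → 9: 5/19
  8 → 9: 8/18
  9 → 10: 13/13
  10 → 11: 13/19
  11 → 12: 13/18
  12 → 13: 14/14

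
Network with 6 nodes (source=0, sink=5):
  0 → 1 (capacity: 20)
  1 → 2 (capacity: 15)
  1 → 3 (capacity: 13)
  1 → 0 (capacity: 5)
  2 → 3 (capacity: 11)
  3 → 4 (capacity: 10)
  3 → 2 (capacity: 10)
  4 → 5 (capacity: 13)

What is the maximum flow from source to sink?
Maximum flow = 10

Max flow: 10

Flow assignment:
  0 → 1: 10/20
  1 → 3: 10/13
  3 → 4: 10/10
  4 → 5: 10/13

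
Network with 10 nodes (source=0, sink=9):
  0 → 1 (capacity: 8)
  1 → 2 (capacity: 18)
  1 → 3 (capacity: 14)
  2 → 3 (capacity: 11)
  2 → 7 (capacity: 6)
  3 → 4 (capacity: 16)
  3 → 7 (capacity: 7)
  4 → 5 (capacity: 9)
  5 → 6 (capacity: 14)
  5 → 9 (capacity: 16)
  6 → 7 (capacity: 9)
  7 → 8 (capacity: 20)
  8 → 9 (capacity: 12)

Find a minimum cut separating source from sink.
Min cut value = 8, edges: (0,1)

Min cut value: 8
Partition: S = [0], T = [1, 2, 3, 4, 5, 6, 7, 8, 9]
Cut edges: (0,1)

By max-flow min-cut theorem, max flow = min cut = 8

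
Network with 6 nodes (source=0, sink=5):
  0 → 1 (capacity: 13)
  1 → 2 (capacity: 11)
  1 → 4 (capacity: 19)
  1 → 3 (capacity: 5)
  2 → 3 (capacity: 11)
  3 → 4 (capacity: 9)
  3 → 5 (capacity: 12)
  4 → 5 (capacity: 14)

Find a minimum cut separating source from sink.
Min cut value = 13, edges: (0,1)

Min cut value: 13
Partition: S = [0], T = [1, 2, 3, 4, 5]
Cut edges: (0,1)

By max-flow min-cut theorem, max flow = min cut = 13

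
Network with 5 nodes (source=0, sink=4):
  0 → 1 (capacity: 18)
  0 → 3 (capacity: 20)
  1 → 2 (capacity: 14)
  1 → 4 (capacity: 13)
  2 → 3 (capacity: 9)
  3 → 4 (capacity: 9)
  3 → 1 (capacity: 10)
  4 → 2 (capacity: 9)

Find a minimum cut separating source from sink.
Min cut value = 22, edges: (1,4), (3,4)

Min cut value: 22
Partition: S = [0, 1, 2, 3], T = [4]
Cut edges: (1,4), (3,4)

By max-flow min-cut theorem, max flow = min cut = 22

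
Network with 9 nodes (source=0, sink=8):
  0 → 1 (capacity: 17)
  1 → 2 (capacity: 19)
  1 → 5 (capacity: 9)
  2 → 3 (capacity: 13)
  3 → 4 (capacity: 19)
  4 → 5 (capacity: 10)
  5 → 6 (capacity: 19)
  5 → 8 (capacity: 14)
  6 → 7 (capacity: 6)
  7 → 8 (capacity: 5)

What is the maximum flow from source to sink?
Maximum flow = 17

Max flow: 17

Flow assignment:
  0 → 1: 17/17
  1 → 2: 8/19
  1 → 5: 9/9
  2 → 3: 8/13
  3 → 4: 8/19
  4 → 5: 8/10
  5 → 6: 3/19
  5 → 8: 14/14
  6 → 7: 3/6
  7 → 8: 3/5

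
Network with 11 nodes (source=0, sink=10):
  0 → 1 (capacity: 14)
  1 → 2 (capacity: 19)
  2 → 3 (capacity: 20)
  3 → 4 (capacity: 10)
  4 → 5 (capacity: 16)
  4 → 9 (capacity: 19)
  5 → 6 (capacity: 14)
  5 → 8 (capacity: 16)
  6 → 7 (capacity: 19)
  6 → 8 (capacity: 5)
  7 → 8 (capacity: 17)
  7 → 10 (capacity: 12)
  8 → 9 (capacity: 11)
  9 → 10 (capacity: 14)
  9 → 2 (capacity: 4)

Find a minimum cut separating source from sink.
Min cut value = 10, edges: (3,4)

Min cut value: 10
Partition: S = [0, 1, 2, 3], T = [4, 5, 6, 7, 8, 9, 10]
Cut edges: (3,4)

By max-flow min-cut theorem, max flow = min cut = 10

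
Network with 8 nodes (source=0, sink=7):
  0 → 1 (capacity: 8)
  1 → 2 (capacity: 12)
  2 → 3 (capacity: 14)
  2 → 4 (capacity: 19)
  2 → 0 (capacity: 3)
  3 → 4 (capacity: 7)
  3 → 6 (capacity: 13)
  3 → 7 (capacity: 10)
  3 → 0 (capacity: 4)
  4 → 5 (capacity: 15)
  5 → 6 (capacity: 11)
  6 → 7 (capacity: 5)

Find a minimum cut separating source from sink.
Min cut value = 8, edges: (0,1)

Min cut value: 8
Partition: S = [0], T = [1, 2, 3, 4, 5, 6, 7]
Cut edges: (0,1)

By max-flow min-cut theorem, max flow = min cut = 8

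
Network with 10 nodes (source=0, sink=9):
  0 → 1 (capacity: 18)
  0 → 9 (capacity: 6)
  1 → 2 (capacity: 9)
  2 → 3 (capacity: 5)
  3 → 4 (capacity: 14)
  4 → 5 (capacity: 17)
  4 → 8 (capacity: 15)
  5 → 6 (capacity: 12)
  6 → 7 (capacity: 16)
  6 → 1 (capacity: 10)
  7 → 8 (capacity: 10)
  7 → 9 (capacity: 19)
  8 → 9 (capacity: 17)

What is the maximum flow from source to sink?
Maximum flow = 11

Max flow: 11

Flow assignment:
  0 → 1: 5/18
  0 → 9: 6/6
  1 → 2: 5/9
  2 → 3: 5/5
  3 → 4: 5/14
  4 → 8: 5/15
  8 → 9: 5/17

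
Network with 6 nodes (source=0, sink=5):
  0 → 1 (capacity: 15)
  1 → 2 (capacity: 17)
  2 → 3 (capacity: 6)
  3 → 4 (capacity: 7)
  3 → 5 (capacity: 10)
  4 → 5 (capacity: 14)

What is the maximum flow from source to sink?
Maximum flow = 6

Max flow: 6

Flow assignment:
  0 → 1: 6/15
  1 → 2: 6/17
  2 → 3: 6/6
  3 → 5: 6/10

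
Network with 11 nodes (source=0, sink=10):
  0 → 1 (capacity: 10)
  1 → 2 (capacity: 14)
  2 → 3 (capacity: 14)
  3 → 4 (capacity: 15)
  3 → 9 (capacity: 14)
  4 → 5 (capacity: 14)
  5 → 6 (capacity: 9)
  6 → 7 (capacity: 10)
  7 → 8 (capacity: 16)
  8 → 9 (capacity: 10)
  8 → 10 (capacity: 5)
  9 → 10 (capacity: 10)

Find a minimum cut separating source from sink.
Min cut value = 10, edges: (0,1)

Min cut value: 10
Partition: S = [0], T = [1, 2, 3, 4, 5, 6, 7, 8, 9, 10]
Cut edges: (0,1)

By max-flow min-cut theorem, max flow = min cut = 10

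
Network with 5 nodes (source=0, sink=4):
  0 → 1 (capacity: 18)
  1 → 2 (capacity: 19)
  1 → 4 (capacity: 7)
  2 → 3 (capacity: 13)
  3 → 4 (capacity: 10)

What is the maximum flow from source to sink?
Maximum flow = 17

Max flow: 17

Flow assignment:
  0 → 1: 17/18
  1 → 2: 10/19
  1 → 4: 7/7
  2 → 3: 10/13
  3 → 4: 10/10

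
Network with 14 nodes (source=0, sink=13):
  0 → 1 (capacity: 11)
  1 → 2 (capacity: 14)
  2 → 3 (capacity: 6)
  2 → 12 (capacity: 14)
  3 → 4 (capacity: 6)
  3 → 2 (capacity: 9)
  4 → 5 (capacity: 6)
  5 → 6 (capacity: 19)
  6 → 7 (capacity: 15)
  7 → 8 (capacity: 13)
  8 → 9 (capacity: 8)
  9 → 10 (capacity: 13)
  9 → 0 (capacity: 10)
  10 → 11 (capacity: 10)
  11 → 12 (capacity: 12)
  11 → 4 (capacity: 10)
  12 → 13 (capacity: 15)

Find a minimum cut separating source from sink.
Min cut value = 11, edges: (0,1)

Min cut value: 11
Partition: S = [0], T = [1, 2, 3, 4, 5, 6, 7, 8, 9, 10, 11, 12, 13]
Cut edges: (0,1)

By max-flow min-cut theorem, max flow = min cut = 11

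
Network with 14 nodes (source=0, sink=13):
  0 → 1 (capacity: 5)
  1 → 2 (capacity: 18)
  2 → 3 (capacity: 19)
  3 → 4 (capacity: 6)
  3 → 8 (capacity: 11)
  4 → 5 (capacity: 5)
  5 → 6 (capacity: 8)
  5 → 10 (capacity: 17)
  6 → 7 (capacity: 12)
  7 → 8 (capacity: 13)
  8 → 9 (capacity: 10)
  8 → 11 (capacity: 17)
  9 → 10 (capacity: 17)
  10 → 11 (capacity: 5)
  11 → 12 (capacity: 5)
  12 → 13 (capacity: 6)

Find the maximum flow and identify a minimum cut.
Max flow = 5, Min cut edges: (11,12)

Maximum flow: 5
Minimum cut: (11,12)
Partition: S = [0, 1, 2, 3, 4, 5, 6, 7, 8, 9, 10, 11], T = [12, 13]

Max-flow min-cut theorem verified: both equal 5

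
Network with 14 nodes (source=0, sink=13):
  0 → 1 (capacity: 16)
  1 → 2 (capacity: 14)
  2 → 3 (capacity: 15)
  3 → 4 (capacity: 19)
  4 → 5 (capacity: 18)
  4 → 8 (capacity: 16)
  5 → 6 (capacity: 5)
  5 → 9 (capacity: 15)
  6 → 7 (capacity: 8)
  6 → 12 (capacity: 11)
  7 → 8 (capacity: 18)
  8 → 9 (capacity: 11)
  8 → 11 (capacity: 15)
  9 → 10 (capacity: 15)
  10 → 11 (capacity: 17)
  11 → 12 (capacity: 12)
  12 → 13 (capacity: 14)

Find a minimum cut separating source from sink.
Min cut value = 14, edges: (12,13)

Min cut value: 14
Partition: S = [0, 1, 2, 3, 4, 5, 6, 7, 8, 9, 10, 11, 12], T = [13]
Cut edges: (12,13)

By max-flow min-cut theorem, max flow = min cut = 14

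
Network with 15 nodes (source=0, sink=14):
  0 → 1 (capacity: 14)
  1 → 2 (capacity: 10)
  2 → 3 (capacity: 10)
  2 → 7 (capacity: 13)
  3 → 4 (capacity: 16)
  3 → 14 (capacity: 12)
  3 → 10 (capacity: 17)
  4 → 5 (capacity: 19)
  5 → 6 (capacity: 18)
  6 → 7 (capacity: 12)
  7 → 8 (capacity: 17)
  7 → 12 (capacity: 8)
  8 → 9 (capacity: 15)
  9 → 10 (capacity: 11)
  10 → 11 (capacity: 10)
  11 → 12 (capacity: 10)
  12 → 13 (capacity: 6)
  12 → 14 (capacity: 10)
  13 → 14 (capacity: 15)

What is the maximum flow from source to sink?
Maximum flow = 10

Max flow: 10

Flow assignment:
  0 → 1: 10/14
  1 → 2: 10/10
  2 → 3: 10/10
  3 → 14: 10/12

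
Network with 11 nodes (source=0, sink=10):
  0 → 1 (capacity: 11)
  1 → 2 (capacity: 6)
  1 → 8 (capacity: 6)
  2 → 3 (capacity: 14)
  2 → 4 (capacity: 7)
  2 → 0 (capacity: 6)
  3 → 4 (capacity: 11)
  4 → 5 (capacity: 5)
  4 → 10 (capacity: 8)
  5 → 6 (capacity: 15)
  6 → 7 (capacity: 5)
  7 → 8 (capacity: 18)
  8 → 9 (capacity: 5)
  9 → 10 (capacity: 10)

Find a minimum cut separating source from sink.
Min cut value = 11, edges: (1,2), (8,9)

Min cut value: 11
Partition: S = [0, 1, 5, 6, 7, 8], T = [2, 3, 4, 9, 10]
Cut edges: (1,2), (8,9)

By max-flow min-cut theorem, max flow = min cut = 11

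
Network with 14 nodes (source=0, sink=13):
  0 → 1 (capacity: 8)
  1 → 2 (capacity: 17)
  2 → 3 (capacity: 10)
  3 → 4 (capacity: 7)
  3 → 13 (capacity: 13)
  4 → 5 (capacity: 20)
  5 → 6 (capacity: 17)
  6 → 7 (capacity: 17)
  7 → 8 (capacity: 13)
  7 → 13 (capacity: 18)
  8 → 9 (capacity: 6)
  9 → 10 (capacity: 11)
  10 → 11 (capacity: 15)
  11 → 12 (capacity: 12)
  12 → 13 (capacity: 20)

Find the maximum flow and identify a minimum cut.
Max flow = 8, Min cut edges: (0,1)

Maximum flow: 8
Minimum cut: (0,1)
Partition: S = [0], T = [1, 2, 3, 4, 5, 6, 7, 8, 9, 10, 11, 12, 13]

Max-flow min-cut theorem verified: both equal 8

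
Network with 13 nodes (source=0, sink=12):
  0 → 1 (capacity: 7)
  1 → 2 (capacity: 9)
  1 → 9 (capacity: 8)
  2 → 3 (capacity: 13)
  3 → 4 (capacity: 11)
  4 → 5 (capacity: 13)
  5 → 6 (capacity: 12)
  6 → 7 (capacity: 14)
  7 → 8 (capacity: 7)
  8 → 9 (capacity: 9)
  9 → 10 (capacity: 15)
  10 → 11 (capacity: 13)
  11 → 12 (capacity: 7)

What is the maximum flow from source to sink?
Maximum flow = 7

Max flow: 7

Flow assignment:
  0 → 1: 7/7
  1 → 9: 7/8
  9 → 10: 7/15
  10 → 11: 7/13
  11 → 12: 7/7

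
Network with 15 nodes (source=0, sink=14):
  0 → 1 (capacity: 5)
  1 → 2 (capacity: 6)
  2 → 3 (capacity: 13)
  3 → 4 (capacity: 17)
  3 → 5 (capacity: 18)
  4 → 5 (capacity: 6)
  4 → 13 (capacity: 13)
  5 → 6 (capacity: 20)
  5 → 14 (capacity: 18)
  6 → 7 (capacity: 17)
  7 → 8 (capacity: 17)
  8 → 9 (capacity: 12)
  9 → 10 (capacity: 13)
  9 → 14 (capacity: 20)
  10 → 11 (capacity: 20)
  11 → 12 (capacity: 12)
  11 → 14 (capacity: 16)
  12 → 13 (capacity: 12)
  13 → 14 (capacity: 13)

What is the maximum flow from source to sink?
Maximum flow = 5

Max flow: 5

Flow assignment:
  0 → 1: 5/5
  1 → 2: 5/6
  2 → 3: 5/13
  3 → 5: 5/18
  5 → 14: 5/18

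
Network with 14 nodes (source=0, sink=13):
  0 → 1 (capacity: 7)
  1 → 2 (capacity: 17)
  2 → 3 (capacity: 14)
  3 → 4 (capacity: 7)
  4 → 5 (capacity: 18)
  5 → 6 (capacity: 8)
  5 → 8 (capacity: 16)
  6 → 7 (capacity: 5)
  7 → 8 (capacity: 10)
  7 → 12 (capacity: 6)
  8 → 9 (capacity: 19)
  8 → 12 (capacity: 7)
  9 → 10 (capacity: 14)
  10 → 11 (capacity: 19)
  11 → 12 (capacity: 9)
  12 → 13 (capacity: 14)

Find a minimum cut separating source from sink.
Min cut value = 7, edges: (3,4)

Min cut value: 7
Partition: S = [0, 1, 2, 3], T = [4, 5, 6, 7, 8, 9, 10, 11, 12, 13]
Cut edges: (3,4)

By max-flow min-cut theorem, max flow = min cut = 7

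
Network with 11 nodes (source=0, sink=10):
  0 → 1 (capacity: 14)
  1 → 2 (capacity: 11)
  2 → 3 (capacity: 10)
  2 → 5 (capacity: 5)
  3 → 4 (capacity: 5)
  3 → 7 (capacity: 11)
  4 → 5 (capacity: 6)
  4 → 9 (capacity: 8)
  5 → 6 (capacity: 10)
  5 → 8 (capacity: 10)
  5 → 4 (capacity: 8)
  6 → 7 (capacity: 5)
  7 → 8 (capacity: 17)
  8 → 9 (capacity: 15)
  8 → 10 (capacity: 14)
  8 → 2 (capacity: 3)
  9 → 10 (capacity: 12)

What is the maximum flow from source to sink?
Maximum flow = 11

Max flow: 11

Flow assignment:
  0 → 1: 11/14
  1 → 2: 11/11
  2 → 3: 6/10
  2 → 5: 5/5
  3 → 4: 5/5
  3 → 7: 1/11
  4 → 9: 5/8
  5 → 8: 5/10
  7 → 8: 1/17
  8 → 10: 6/14
  9 → 10: 5/12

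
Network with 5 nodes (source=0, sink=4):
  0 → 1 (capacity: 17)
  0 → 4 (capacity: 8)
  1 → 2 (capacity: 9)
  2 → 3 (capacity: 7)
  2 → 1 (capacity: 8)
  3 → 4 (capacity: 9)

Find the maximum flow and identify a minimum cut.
Max flow = 15, Min cut edges: (0,4), (2,3)

Maximum flow: 15
Minimum cut: (0,4), (2,3)
Partition: S = [0, 1, 2], T = [3, 4]

Max-flow min-cut theorem verified: both equal 15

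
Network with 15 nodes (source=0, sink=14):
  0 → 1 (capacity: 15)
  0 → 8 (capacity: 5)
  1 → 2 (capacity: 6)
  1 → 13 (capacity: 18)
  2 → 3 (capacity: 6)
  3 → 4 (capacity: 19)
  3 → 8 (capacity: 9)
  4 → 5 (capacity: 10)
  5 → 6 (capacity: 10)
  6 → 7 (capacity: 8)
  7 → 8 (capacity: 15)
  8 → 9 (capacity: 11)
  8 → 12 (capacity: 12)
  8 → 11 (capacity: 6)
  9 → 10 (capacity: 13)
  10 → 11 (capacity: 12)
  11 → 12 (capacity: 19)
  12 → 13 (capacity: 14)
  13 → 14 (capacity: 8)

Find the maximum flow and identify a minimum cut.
Max flow = 8, Min cut edges: (13,14)

Maximum flow: 8
Minimum cut: (13,14)
Partition: S = [0, 1, 2, 3, 4, 5, 6, 7, 8, 9, 10, 11, 12, 13], T = [14]

Max-flow min-cut theorem verified: both equal 8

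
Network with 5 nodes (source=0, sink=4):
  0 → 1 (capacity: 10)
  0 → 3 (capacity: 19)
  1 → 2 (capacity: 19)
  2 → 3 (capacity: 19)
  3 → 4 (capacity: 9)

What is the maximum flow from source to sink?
Maximum flow = 9

Max flow: 9

Flow assignment:
  0 → 1: 9/10
  1 → 2: 9/19
  2 → 3: 9/19
  3 → 4: 9/9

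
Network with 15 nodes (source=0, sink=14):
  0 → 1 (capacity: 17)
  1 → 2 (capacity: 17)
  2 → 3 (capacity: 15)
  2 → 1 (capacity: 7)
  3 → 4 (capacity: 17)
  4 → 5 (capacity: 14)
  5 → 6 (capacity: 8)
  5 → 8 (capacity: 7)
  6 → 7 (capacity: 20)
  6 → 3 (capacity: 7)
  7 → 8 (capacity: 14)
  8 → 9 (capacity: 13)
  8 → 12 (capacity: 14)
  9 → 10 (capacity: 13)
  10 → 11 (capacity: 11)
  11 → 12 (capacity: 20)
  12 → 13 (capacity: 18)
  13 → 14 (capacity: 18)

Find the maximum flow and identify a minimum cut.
Max flow = 14, Min cut edges: (4,5)

Maximum flow: 14
Minimum cut: (4,5)
Partition: S = [0, 1, 2, 3, 4], T = [5, 6, 7, 8, 9, 10, 11, 12, 13, 14]

Max-flow min-cut theorem verified: both equal 14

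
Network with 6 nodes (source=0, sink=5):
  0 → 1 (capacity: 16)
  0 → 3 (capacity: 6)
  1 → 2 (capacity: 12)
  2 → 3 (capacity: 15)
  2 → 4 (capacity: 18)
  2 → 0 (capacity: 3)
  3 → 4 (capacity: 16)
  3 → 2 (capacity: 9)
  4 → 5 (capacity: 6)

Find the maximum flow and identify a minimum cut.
Max flow = 6, Min cut edges: (4,5)

Maximum flow: 6
Minimum cut: (4,5)
Partition: S = [0, 1, 2, 3, 4], T = [5]

Max-flow min-cut theorem verified: both equal 6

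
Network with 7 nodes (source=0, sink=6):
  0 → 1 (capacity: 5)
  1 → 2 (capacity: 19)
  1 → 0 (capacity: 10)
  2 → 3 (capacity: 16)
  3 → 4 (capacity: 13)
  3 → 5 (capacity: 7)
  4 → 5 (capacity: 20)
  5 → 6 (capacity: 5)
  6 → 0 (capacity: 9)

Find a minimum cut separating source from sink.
Min cut value = 5, edges: (5,6)

Min cut value: 5
Partition: S = [0, 1, 2, 3, 4, 5], T = [6]
Cut edges: (5,6)

By max-flow min-cut theorem, max flow = min cut = 5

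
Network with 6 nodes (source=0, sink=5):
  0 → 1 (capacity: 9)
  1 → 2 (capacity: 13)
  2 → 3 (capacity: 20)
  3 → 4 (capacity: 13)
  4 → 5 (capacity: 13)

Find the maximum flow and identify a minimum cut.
Max flow = 9, Min cut edges: (0,1)

Maximum flow: 9
Minimum cut: (0,1)
Partition: S = [0], T = [1, 2, 3, 4, 5]

Max-flow min-cut theorem verified: both equal 9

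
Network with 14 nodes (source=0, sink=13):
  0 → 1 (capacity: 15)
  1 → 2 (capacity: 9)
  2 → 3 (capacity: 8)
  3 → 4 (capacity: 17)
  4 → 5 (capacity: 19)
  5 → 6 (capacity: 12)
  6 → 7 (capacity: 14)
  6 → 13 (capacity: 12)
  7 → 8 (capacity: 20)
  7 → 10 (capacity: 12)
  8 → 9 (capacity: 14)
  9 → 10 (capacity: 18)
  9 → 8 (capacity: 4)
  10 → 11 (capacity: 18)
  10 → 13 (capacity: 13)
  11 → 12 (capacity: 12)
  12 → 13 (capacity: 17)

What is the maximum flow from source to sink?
Maximum flow = 8

Max flow: 8

Flow assignment:
  0 → 1: 8/15
  1 → 2: 8/9
  2 → 3: 8/8
  3 → 4: 8/17
  4 → 5: 8/19
  5 → 6: 8/12
  6 → 13: 8/12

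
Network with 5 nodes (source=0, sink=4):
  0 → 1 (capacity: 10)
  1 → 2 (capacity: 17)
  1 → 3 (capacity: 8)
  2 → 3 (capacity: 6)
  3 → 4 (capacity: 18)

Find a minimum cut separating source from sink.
Min cut value = 10, edges: (0,1)

Min cut value: 10
Partition: S = [0], T = [1, 2, 3, 4]
Cut edges: (0,1)

By max-flow min-cut theorem, max flow = min cut = 10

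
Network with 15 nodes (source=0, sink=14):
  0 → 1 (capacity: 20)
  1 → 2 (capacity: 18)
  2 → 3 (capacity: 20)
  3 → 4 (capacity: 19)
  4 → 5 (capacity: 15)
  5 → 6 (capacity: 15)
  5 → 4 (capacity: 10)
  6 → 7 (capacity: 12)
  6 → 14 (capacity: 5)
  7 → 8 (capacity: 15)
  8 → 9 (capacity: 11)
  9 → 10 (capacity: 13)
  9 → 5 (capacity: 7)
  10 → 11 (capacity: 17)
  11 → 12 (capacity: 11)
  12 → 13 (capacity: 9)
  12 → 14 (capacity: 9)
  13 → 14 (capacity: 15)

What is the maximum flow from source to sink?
Maximum flow = 15

Max flow: 15

Flow assignment:
  0 → 1: 15/20
  1 → 2: 15/18
  2 → 3: 15/20
  3 → 4: 15/19
  4 → 5: 15/15
  5 → 6: 15/15
  6 → 7: 10/12
  6 → 14: 5/5
  7 → 8: 10/15
  8 → 9: 10/11
  9 → 10: 10/13
  10 → 11: 10/17
  11 → 12: 10/11
  12 → 13: 1/9
  12 → 14: 9/9
  13 → 14: 1/15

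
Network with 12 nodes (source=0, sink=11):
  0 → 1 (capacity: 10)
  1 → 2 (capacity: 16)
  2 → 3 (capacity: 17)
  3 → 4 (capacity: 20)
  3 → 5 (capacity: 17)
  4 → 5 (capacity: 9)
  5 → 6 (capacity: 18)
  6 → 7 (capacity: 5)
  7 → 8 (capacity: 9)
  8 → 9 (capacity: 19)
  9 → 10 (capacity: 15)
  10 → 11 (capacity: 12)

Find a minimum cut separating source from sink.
Min cut value = 5, edges: (6,7)

Min cut value: 5
Partition: S = [0, 1, 2, 3, 4, 5, 6], T = [7, 8, 9, 10, 11]
Cut edges: (6,7)

By max-flow min-cut theorem, max flow = min cut = 5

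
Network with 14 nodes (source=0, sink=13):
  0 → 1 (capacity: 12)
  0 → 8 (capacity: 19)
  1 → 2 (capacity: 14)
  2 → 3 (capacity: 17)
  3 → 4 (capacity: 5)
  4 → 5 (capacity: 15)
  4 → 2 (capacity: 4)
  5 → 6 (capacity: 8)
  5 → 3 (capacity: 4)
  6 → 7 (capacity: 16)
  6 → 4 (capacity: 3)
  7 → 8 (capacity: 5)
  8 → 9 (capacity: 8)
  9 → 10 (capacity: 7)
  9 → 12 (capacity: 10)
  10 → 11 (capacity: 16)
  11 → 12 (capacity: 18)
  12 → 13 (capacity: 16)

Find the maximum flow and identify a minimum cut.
Max flow = 8, Min cut edges: (8,9)

Maximum flow: 8
Minimum cut: (8,9)
Partition: S = [0, 1, 2, 3, 4, 5, 6, 7, 8], T = [9, 10, 11, 12, 13]

Max-flow min-cut theorem verified: both equal 8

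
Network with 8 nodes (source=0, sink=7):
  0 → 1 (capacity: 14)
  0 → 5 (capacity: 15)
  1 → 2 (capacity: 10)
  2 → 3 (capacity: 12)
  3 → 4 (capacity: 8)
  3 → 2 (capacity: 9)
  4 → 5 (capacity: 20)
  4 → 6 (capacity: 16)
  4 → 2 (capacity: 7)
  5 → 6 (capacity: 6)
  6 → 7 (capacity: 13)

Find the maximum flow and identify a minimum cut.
Max flow = 13, Min cut edges: (6,7)

Maximum flow: 13
Minimum cut: (6,7)
Partition: S = [0, 1, 2, 3, 4, 5, 6], T = [7]

Max-flow min-cut theorem verified: both equal 13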